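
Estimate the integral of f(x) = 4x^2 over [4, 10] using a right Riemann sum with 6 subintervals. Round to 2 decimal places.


Right Riemann sum uses right endpoints of each subinterval.
Interval: [4, 10], n = 6
dx = (10 - 4) / 6 = 1
Right endpoints: [5, 6, 7, 8, 9, 10]
f values: [100, 144, 196, 256, 324, 400]
Sum = dx * (sum of f values)
= 1 * 1420
= 1420 = 1420.00

1420.00


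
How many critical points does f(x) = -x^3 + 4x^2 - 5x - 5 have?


Find where f'(x) = 0:
f(x) = -x^3 + 4x^2 - 5x - 5
f'(x) = -3x^2 + 8x - 5
This is a quadratic in x. Use the discriminant to count real roots.
Discriminant = (8)^2 - 4 * (-3) * (-5)
= 64 - 60
= 4
Since discriminant > 0, f'(x) = 0 has 2 real solutions.
Number of critical points: 2

2


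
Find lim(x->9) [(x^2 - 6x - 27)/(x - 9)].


Direct substitution gives 0/0, so we factor the numerator.
Factor: (x^2 - 6x - 27) = (x - 9)(x + 3)
Cancel the common factor (x - 9):
(x^2 - 6x - 27)/(x - 9) = (x + 3)
Now substitute x = 9:
= (9) - (-3) = 12

12


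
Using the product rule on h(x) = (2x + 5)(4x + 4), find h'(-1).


Let u(x) = 2x + 5 and v(x) = 4x + 4
u'(x) = 2
v'(x) = 4
Product rule: h'(x) = u'(x)*v(x) + u(x)*v'(x)
= 2 * (4x + 4) + (2x + 5) * 4
At x = -1:
u(-1) = 2 * (-1) + 5 = 3
v(-1) = 4 * (-1) + 4 = 0
h'(-1) = 2 * 0 + 3 * 4
= 0 + 12
= 12

12


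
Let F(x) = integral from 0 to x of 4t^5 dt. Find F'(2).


By the Fundamental Theorem of Calculus (Part 1):
If F(x) = integral from 0 to x of f(t) dt, then F'(x) = f(x)
Here f(t) = 4t^5
So F'(x) = 4x^5
Evaluate at x = 2:
F'(2) = 4 * 2^5
= 4 * 32
= 128

128


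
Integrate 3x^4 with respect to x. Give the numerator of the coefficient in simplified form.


Apply the power rule for integration:
integral of ax^n dx = a/(n+1) * x^(n+1) + C
integral of 3x^4 dx
= 3/5 * x^5 + C
The coefficient in lowest terms is 3/5, and its numerator is 3

3


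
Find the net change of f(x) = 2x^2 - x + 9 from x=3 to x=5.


Net change = f(b) - f(a)
f(x) = 2x^2 - x + 9
Compute f(5):
f(5) = 2 * 5^2 - 1 * 5 + 9
= 50 - 5 + 9
= 54
Compute f(3):
f(3) = 2 * 3^2 - 1 * 3 + 9
= 18 - 3 + 9
= 24
Net change = 54 - 24 = 30

30


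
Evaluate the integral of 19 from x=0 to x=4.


The integral of a constant k over [a, b] equals k * (b - a).
integral from 0 to 4 of 19 dx
= 19 * (4 - 0)
= 19 * 4
= 76

76


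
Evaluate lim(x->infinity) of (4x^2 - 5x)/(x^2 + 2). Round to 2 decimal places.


For limits at infinity with equal-degree polynomials,
we compare leading coefficients.
Numerator leading term: 4x^2
Denominator leading term: x^2
Divide both by x^2:
lim = (4 - 5/x) / (1 + 2/x^2)
As x -> infinity, the 1/x and 1/x^2 terms vanish:
= 4/1 = 4 = 4.00

4.00


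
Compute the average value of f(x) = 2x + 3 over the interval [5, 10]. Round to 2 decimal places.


Average value = 1/(b-a) * integral from a to b of f(x) dx
First compute the integral of 2x + 3:
F(x) = x^2 + 3x
F(10) = 1 * 100 + 3 * 10 = 130
F(5) = 1 * 25 + 3 * 5 = 40
Integral = 130 - 40 = 90
Average = 90 / (10 - 5) = 90 / 5
= 18 = 18.00

18.00


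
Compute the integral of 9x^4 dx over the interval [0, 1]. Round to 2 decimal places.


Find the antiderivative of 9x^4:
F(x) = 9/5 * x^5
Apply the Fundamental Theorem of Calculus:
F(1) - F(0)
= 9/5 * 1^5 - 9/5 * 0^5
= 9/5 * (1 - 0)
= 9/5 * 1
= 9/5 = 1.80

1.80


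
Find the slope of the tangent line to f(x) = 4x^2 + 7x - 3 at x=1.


The slope of the tangent line equals f'(x) at the point.
f(x) = 4x^2 + 7x - 3
f'(x) = 8x + 7
At x = 1:
f'(1) = 8 * 1 + 7
= 8 + 7
= 15

15


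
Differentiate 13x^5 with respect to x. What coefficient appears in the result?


We apply the power rule: d/dx [ax^n] = a*n * x^(n-1)
d/dx [13x^5]
= 13 * 5 * x^(5-1)
= 65x^4
The coefficient is 65

65


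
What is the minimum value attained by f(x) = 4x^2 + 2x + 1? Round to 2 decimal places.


For a quadratic f(x) = ax^2 + bx + c with a > 0, the minimum is at the vertex.
Vertex x-coordinate: x = -b/(2a)
x = -(2) / (2 * 4)
x = -2/8 = -1/4
Substitute back to find the minimum value:
f(-1/4) = 4 * (-1/4)^2 + 2 * (-1/4) + 1
= 1/4 - 1/2 + 1
= 3/4 = 0.75

0.75


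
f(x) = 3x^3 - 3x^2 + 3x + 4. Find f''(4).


First derivative:
f'(x) = 9x^2 - 6x + 3
Second derivative:
f''(x) = 18x - 6
Substitute x = 4:
f''(4) = 18 * 4 - 6
= 72 - 6
= 66

66


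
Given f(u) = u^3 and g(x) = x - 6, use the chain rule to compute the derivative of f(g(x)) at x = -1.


Using the chain rule: (f(g(x)))' = f'(g(x)) * g'(x)
First, find g(-1):
g(-1) = 1 * (-1) - 6 = -7
Next, f'(u) = 3u^2
And g'(x) = 1
So f'(g(-1)) * g'(-1)
= 3 * (-7)^2 * 1
= 3 * 49 * 1
= 147

147


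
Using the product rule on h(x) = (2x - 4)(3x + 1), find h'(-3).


Let u(x) = 2x - 4 and v(x) = 3x + 1
u'(x) = 2
v'(x) = 3
Product rule: h'(x) = u'(x)*v(x) + u(x)*v'(x)
= 2 * (3x + 1) + (2x - 4) * 3
At x = -3:
u(-3) = 2 * (-3) - 4 = -10
v(-3) = 3 * (-3) + 1 = -8
h'(-3) = 2 * (-8) + (-10) * 3
= -16 - 30
= -46

-46


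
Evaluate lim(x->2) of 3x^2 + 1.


Since polynomials are continuous, we use direct substitution.
lim(x->2) of 3x^2 + 1
= 3 * 2^2 + 0 * 2 + 1
= 12 + 0 + 1
= 13

13


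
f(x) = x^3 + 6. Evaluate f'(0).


Differentiate f(x) = x^3 + 6 term by term:
f'(x) = 3x^2
Substitute x = 0:
f'(0) = 3 * 0^2 + 0 * 0 + 0
= 0 + 0 + 0
= 0

0


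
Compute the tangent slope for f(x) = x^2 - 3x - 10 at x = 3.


The slope of the tangent line equals f'(x) at the point.
f(x) = x^2 - 3x - 10
f'(x) = 2x - 3
At x = 3:
f'(3) = 2 * 3 - 3
= 6 - 3
= 3

3


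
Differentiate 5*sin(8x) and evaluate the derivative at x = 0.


Apply the chain rule to differentiate 5*sin(8x):
d/dx [5*sin(8x)]
= 5 * cos(8x) * d/dx(8x)
= 5 * 8 * cos(8x)
= 40 * cos(8x)
Evaluate at x = 0:
= 40 * cos(0)
= 40 * 1
= 40

40


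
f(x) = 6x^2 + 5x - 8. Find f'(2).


Differentiate term by term using power and sum rules:
f(x) = 6x^2 + 5x - 8
f'(x) = 12x + 5
Substitute x = 2:
f'(2) = 12 * 2 + 5
= 24 + 5
= 29

29


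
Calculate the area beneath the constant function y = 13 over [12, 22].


The area under a constant function y = 13 is a rectangle.
Width = 22 - 12 = 10
Height = 13
Area = width * height
= 10 * 13
= 130

130


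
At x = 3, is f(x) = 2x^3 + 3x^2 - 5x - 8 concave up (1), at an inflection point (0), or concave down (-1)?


Concavity is determined by the sign of f''(x).
f(x) = 2x^3 + 3x^2 - 5x - 8
f'(x) = 6x^2 + 6x - 5
f''(x) = 12x + 6
f''(3) = 12 * 3 + 6
= 36 + 6
= 42
Since f''(3) > 0, the function is concave up (1)

1


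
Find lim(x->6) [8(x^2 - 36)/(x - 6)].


Direct substitution gives 0/0, so we factor the numerator.
Factor: 8(x^2 - 36) = 8 * (x - 6)(x + 6)
Cancel the common factor (x - 6):
8(x^2 - 36)/(x - 6) = 8 * (x + 6)
Now substitute x = 6:
= 8 * (6 + 6) = 96

96


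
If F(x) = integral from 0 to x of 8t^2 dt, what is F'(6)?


By the Fundamental Theorem of Calculus (Part 1):
If F(x) = integral from 0 to x of f(t) dt, then F'(x) = f(x)
Here f(t) = 8t^2
So F'(x) = 8x^2
Evaluate at x = 6:
F'(6) = 8 * 6^2
= 8 * 36
= 288

288


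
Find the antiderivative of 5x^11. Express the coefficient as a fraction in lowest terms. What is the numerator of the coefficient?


Apply the power rule for integration:
integral of ax^n dx = a/(n+1) * x^(n+1) + C
integral of 5x^11 dx
= 5/12 * x^12 + C
The coefficient in lowest terms is 5/12, and its numerator is 5

5


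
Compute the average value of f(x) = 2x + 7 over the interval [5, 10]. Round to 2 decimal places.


Average value = 1/(b-a) * integral from a to b of f(x) dx
First compute the integral of 2x + 7:
F(x) = x^2 + 7x
F(10) = 1 * 100 + 7 * 10 = 170
F(5) = 1 * 25 + 7 * 5 = 60
Integral = 170 - 60 = 110
Average = 110 / (10 - 5) = 110 / 5
= 22 = 22.00

22.00


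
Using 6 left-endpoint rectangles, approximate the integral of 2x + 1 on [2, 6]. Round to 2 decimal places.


Left Riemann sum uses left endpoints of each subinterval.
Interval: [2, 6], n = 6
dx = (6 - 2) / 6 = 2/3
Left endpoints: [2, 8/3, 10/3, 4, 14/3, 16/3]
f values: [5, 19/3, 23/3, 9, 31/3, 35/3]
Sum = dx * (sum of f values)
= 2/3 * 50
= 100/3 ≈ 33.33

33.33


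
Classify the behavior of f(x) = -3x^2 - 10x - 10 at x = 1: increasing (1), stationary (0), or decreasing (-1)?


Compute f'(x) to determine behavior:
f'(x) = -6x - 10
f'(1) = -6 * 1 - 10
= -6 - 10
= -16
Since f'(1) < 0, the function is decreasing (-1)

-1


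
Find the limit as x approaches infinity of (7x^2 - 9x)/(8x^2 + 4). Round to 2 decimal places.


For limits at infinity with equal-degree polynomials,
we compare leading coefficients.
Numerator leading term: 7x^2
Denominator leading term: 8x^2
Divide both by x^2:
lim = (7 - 9/x) / (8 + 4/x^2)
As x -> infinity, the 1/x and 1/x^2 terms vanish:
= 7/8 ≈ 0.88

0.88


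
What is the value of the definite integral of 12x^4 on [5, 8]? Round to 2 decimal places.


Find the antiderivative of 12x^4:
F(x) = 12/5 * x^5
Apply the Fundamental Theorem of Calculus:
F(8) - F(5)
= 12/5 * 8^5 - 12/5 * 5^5
= 12/5 * (32768 - 3125)
= 12/5 * 29643
= 355716/5 = 71143.20

71143.20


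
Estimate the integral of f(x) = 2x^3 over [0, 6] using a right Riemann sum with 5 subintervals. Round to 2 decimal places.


Right Riemann sum uses right endpoints of each subinterval.
Interval: [0, 6], n = 5
dx = (6 - 0) / 5 = 6/5
Right endpoints: [6/5, 12/5, 18/5, 24/5, 6]
f values: [432/125, 3456/125, 11664/125, 27648/125, 432]
Sum = dx * (sum of f values)
= 6/5 * 3888/5
= 23328/25 = 933.12

933.12


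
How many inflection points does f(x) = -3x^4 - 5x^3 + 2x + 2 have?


Inflection points occur where f''(x) = 0 and concavity changes.
f(x) = -3x^4 - 5x^3 + 2x + 2
f'(x) = -12x^3 - 15x^2 + 2
f''(x) = -36x^2 - 30x
This is a quadratic in x. Use the discriminant to count real roots.
Discriminant = (-30)^2 - 4 * (-36) * 0
= 900 - 0
= 900
Since discriminant > 0, f''(x) = 0 has 2 distinct real solutions.
A quadratic with two distinct real roots changes sign at each root, so concavity changes at both.
Number of inflection points: 2

2


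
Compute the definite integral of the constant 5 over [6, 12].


The integral of a constant k over [a, b] equals k * (b - a).
integral from 6 to 12 of 5 dx
= 5 * (12 - 6)
= 5 * 6
= 30

30


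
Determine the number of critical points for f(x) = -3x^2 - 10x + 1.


Find where f'(x) = 0:
f'(x) = -6x - 10
Set f'(x) = 0:
-6x - 10 = 0
x = 10 / (-6) = -5/3
This is a linear equation in x, so there is exactly one solution.
Number of critical points: 1

1


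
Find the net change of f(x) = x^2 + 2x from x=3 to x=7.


Net change = f(b) - f(a)
f(x) = x^2 + 2x
Compute f(7):
f(7) = 1 * 7^2 + 2 * 7 + 0
= 49 + 14 + 0
= 63
Compute f(3):
f(3) = 1 * 3^2 + 2 * 3 + 0
= 9 + 6 + 0
= 15
Net change = 63 - 15 = 48

48


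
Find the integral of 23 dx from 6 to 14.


The integral of a constant k over [a, b] equals k * (b - a).
integral from 6 to 14 of 23 dx
= 23 * (14 - 6)
= 23 * 8
= 184

184


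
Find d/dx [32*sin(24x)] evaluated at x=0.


Apply the chain rule to differentiate 32*sin(24x):
d/dx [32*sin(24x)]
= 32 * cos(24x) * d/dx(24x)
= 32 * 24 * cos(24x)
= 768 * cos(24x)
Evaluate at x = 0:
= 768 * cos(0)
= 768 * 1
= 768

768


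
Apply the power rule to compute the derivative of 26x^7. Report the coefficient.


We apply the power rule: d/dx [ax^n] = a*n * x^(n-1)
d/dx [26x^7]
= 26 * 7 * x^(7-1)
= 182x^6
The coefficient is 182

182


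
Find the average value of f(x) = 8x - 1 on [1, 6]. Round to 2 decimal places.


Average value = 1/(b-a) * integral from a to b of f(x) dx
First compute the integral of 8x - 1:
F(x) = 4x^2 - x
F(6) = 4 * 36 - 1 * 6 = 138
F(1) = 4 * 1 - 1 * 1 = 3
Integral = 138 - 3 = 135
Average = 135 / (6 - 1) = 135 / 5
= 27 = 27.00

27.00


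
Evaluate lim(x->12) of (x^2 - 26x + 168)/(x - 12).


Direct substitution gives 0/0, so we factor the numerator.
Factor: (x^2 - 26x + 168) = (x - 12)(x - 14)
Cancel the common factor (x - 12):
(x^2 - 26x + 168)/(x - 12) = (x - 14)
Now substitute x = 12:
= (12) - (14) = -2

-2


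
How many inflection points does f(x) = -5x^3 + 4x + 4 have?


Inflection points occur where f''(x) = 0 and concavity changes.
f(x) = -5x^3 + 4x + 4
f'(x) = -15x^2 + 4
f''(x) = -30x
Set f''(x) = 0:
-30x = 0
x = 0 / (-30) = 0
Since f''(x) is linear (degree 1), it changes sign at this point.
Therefore there is exactly 1 inflection point.

1


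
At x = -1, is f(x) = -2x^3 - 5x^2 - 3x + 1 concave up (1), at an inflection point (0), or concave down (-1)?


Concavity is determined by the sign of f''(x).
f(x) = -2x^3 - 5x^2 - 3x + 1
f'(x) = -6x^2 - 10x - 3
f''(x) = -12x - 10
f''(-1) = -12 * (-1) - 10
= 12 - 10
= 2
Since f''(-1) > 0, the function is concave up (1)

1


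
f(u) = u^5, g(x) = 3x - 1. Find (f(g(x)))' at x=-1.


Using the chain rule: (f(g(x)))' = f'(g(x)) * g'(x)
First, find g(-1):
g(-1) = 3 * (-1) - 1 = -4
Next, f'(u) = 5u^4
And g'(x) = 3
So f'(g(-1)) * g'(-1)
= 5 * (-4)^4 * 3
= 5 * 256 * 3
= 3840

3840


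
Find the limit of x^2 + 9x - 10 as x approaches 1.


Since polynomials are continuous, we use direct substitution.
lim(x->1) of x^2 + 9x - 10
= 1 * 1^2 + 9 * 1 - 10
= 1 + 9 - 10
= 0

0


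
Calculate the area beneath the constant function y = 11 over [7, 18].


The area under a constant function y = 11 is a rectangle.
Width = 18 - 7 = 11
Height = 11
Area = width * height
= 11 * 11
= 121

121


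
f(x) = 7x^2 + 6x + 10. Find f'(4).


Differentiate term by term using power and sum rules:
f(x) = 7x^2 + 6x + 10
f'(x) = 14x + 6
Substitute x = 4:
f'(4) = 14 * 4 + 6
= 56 + 6
= 62

62


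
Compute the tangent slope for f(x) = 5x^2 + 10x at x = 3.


The slope of the tangent line equals f'(x) at the point.
f(x) = 5x^2 + 10x
f'(x) = 10x + 10
At x = 3:
f'(3) = 10 * 3 + 10
= 30 + 10
= 40

40


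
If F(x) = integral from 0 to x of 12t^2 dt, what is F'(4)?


By the Fundamental Theorem of Calculus (Part 1):
If F(x) = integral from 0 to x of f(t) dt, then F'(x) = f(x)
Here f(t) = 12t^2
So F'(x) = 12x^2
Evaluate at x = 4:
F'(4) = 12 * 4^2
= 12 * 16
= 192

192


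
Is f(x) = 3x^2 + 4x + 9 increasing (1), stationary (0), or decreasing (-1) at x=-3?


Compute f'(x) to determine behavior:
f'(x) = 6x + 4
f'(-3) = 6 * (-3) + 4
= -18 + 4
= -14
Since f'(-3) < 0, the function is decreasing (-1)

-1


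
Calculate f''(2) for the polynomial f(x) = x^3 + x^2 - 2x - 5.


First derivative:
f'(x) = 3x^2 + 2x - 2
Second derivative:
f''(x) = 6x + 2
Substitute x = 2:
f''(2) = 6 * 2 + 2
= 12 + 2
= 14

14


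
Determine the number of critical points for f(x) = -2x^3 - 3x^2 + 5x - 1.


Find where f'(x) = 0:
f(x) = -2x^3 - 3x^2 + 5x - 1
f'(x) = -6x^2 - 6x + 5
This is a quadratic in x. Use the discriminant to count real roots.
Discriminant = (-6)^2 - 4 * (-6) * 5
= 36 - (-120)
= 156
Since discriminant > 0, f'(x) = 0 has 2 real solutions.
Number of critical points: 2

2


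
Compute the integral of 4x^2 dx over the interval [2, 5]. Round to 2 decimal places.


Find the antiderivative of 4x^2:
F(x) = 4/3 * x^3
Apply the Fundamental Theorem of Calculus:
F(5) - F(2)
= 4/3 * 5^3 - 4/3 * 2^3
= 4/3 * (125 - 8)
= 4/3 * 117
= 156 = 156.00

156.00


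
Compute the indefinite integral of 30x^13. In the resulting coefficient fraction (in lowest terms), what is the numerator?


Apply the power rule for integration:
integral of ax^n dx = a/(n+1) * x^(n+1) + C
integral of 30x^13 dx
= 30/14 * x^14 + C
= 15/7 * x^14 + C
The coefficient in lowest terms is 15/7, and its numerator is 15

15


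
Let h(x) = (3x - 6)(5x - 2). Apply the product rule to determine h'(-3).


Let u(x) = 3x - 6 and v(x) = 5x - 2
u'(x) = 3
v'(x) = 5
Product rule: h'(x) = u'(x)*v(x) + u(x)*v'(x)
= 3 * (5x - 2) + (3x - 6) * 5
At x = -3:
u(-3) = 3 * (-3) - 6 = -15
v(-3) = 5 * (-3) - 2 = -17
h'(-3) = 3 * (-17) + (-15) * 5
= -51 - 75
= -126

-126


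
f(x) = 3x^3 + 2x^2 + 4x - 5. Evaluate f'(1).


Differentiate f(x) = 3x^3 + 2x^2 + 4x - 5 term by term:
f'(x) = 9x^2 + 4x + 4
Substitute x = 1:
f'(1) = 9 * 1^2 + 4 * 1 + 4
= 9 + 4 + 4
= 17

17


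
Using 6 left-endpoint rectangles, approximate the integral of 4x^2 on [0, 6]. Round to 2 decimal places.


Left Riemann sum uses left endpoints of each subinterval.
Interval: [0, 6], n = 6
dx = (6 - 0) / 6 = 1
Left endpoints: [0, 1, 2, 3, 4, 5]
f values: [0, 4, 16, 36, 64, 100]
Sum = dx * (sum of f values)
= 1 * 220
= 220 = 220.00

220.00


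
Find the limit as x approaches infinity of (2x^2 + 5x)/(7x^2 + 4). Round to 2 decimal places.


For limits at infinity with equal-degree polynomials,
we compare leading coefficients.
Numerator leading term: 2x^2
Denominator leading term: 7x^2
Divide both by x^2:
lim = (2 + 5/x) / (7 + 4/x^2)
As x -> infinity, the 1/x and 1/x^2 terms vanish:
= 2/7 ≈ 0.29

0.29


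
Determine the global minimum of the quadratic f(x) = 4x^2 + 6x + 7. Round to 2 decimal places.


For a quadratic f(x) = ax^2 + bx + c with a > 0, the minimum is at the vertex.
Vertex x-coordinate: x = -b/(2a)
x = -(6) / (2 * 4)
x = -6/8 = -3/4
Substitute back to find the minimum value:
f(-3/4) = 4 * (-3/4)^2 + 6 * (-3/4) + 7
= 9/4 - 9/2 + 7
= 19/4 = 4.75

4.75


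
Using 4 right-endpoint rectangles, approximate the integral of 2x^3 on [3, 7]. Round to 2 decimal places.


Right Riemann sum uses right endpoints of each subinterval.
Interval: [3, 7], n = 4
dx = (7 - 3) / 4 = 1
Right endpoints: [4, 5, 6, 7]
f values: [128, 250, 432, 686]
Sum = dx * (sum of f values)
= 1 * 1496
= 1496 = 1496.00

1496.00


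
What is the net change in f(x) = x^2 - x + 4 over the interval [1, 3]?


Net change = f(b) - f(a)
f(x) = x^2 - x + 4
Compute f(3):
f(3) = 1 * 3^2 - 1 * 3 + 4
= 9 - 3 + 4
= 10
Compute f(1):
f(1) = 1 * 1^2 - 1 * 1 + 4
= 1 - 1 + 4
= 4
Net change = 10 - 4 = 6

6


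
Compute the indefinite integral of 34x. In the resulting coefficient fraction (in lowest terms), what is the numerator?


Apply the power rule for integration:
integral of ax^n dx = a/(n+1) * x^(n+1) + C
integral of 34x dx
= 34/2 * x^2 + C
= 17 * x^2 + C
The coefficient in lowest terms is 17 = 17/1, so its numerator is 17

17


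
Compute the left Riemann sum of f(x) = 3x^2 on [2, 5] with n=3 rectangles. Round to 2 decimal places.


Left Riemann sum uses left endpoints of each subinterval.
Interval: [2, 5], n = 3
dx = (5 - 2) / 3 = 1
Left endpoints: [2, 3, 4]
f values: [12, 27, 48]
Sum = dx * (sum of f values)
= 1 * 87
= 87 = 87.00

87.00


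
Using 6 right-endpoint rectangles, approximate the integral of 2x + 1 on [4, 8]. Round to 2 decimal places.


Right Riemann sum uses right endpoints of each subinterval.
Interval: [4, 8], n = 6
dx = (8 - 4) / 6 = 2/3
Right endpoints: [14/3, 16/3, 6, 20/3, 22/3, 8]
f values: [31/3, 35/3, 13, 43/3, 47/3, 17]
Sum = dx * (sum of f values)
= 2/3 * 82
= 164/3 ≈ 54.67

54.67


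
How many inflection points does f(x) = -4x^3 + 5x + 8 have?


Inflection points occur where f''(x) = 0 and concavity changes.
f(x) = -4x^3 + 5x + 8
f'(x) = -12x^2 + 5
f''(x) = -24x
Set f''(x) = 0:
-24x = 0
x = 0 / (-24) = 0
Since f''(x) is linear (degree 1), it changes sign at this point.
Therefore there is exactly 1 inflection point.

1


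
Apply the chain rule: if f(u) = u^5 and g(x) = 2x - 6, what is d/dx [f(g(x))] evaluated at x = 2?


Using the chain rule: (f(g(x)))' = f'(g(x)) * g'(x)
First, find g(2):
g(2) = 2 * 2 - 6 = -2
Next, f'(u) = 5u^4
And g'(x) = 2
So f'(g(2)) * g'(2)
= 5 * (-2)^4 * 2
= 5 * 16 * 2
= 160

160


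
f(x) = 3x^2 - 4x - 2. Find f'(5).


Differentiate term by term using power and sum rules:
f(x) = 3x^2 - 4x - 2
f'(x) = 6x - 4
Substitute x = 5:
f'(5) = 6 * 5 - 4
= 30 - 4
= 26

26


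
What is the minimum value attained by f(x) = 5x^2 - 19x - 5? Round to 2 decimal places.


For a quadratic f(x) = ax^2 + bx + c with a > 0, the minimum is at the vertex.
Vertex x-coordinate: x = -b/(2a)
x = -(-19) / (2 * 5)
x = 19/10
Substitute back to find the minimum value:
f(19/10) = 5 * (19/10)^2 - 19 * (19/10) - 5
= 361/20 - 361/10 - 5
= -461/20 = -23.05

-23.05


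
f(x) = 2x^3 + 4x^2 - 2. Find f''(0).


First derivative:
f'(x) = 6x^2 + 8x
Second derivative:
f''(x) = 12x + 8
Substitute x = 0:
f''(0) = 12 * 0 + 8
= 0 + 8
= 8

8


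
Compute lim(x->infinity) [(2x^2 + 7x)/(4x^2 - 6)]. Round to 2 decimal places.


For limits at infinity with equal-degree polynomials,
we compare leading coefficients.
Numerator leading term: 2x^2
Denominator leading term: 4x^2
Divide both by x^2:
lim = (2 + 7/x) / (4 - 6/x^2)
As x -> infinity, the 1/x and 1/x^2 terms vanish:
= 2/4 = 1/2 = 0.50

0.50


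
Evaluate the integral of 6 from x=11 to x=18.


The integral of a constant k over [a, b] equals k * (b - a).
integral from 11 to 18 of 6 dx
= 6 * (18 - 11)
= 6 * 7
= 42

42


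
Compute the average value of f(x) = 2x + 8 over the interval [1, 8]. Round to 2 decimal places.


Average value = 1/(b-a) * integral from a to b of f(x) dx
First compute the integral of 2x + 8:
F(x) = x^2 + 8x
F(8) = 1 * 64 + 8 * 8 = 128
F(1) = 1 * 1 + 8 * 1 = 9
Integral = 128 - 9 = 119
Average = 119 / (8 - 1) = 119 / 7
= 17 = 17.00

17.00


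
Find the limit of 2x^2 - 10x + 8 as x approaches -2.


Since polynomials are continuous, we use direct substitution.
lim(x->-2) of 2x^2 - 10x + 8
= 2 * (-2)^2 - 10 * (-2) + 8
= 8 + 20 + 8
= 36

36


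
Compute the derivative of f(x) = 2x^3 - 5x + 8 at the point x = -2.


Differentiate f(x) = 2x^3 - 5x + 8 term by term:
f'(x) = 6x^2 - 5
Substitute x = -2:
f'(-2) = 6 * (-2)^2 + 0 * (-2) - 5
= 24 + 0 - 5
= 19

19


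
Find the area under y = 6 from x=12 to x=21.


The area under a constant function y = 6 is a rectangle.
Width = 21 - 12 = 9
Height = 6
Area = width * height
= 9 * 6
= 54

54


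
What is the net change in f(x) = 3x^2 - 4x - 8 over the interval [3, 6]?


Net change = f(b) - f(a)
f(x) = 3x^2 - 4x - 8
Compute f(6):
f(6) = 3 * 6^2 - 4 * 6 - 8
= 108 - 24 - 8
= 76
Compute f(3):
f(3) = 3 * 3^2 - 4 * 3 - 8
= 27 - 12 - 8
= 7
Net change = 76 - 7 = 69

69


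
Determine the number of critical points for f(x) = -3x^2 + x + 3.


Find where f'(x) = 0:
f'(x) = -6x + 1
Set f'(x) = 0:
-6x + 1 = 0
x = -1 / (-6) = 1/6
This is a linear equation in x, so there is exactly one solution.
Number of critical points: 1

1


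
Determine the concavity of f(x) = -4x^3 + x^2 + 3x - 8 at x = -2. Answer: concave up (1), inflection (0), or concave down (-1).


Concavity is determined by the sign of f''(x).
f(x) = -4x^3 + x^2 + 3x - 8
f'(x) = -12x^2 + 2x + 3
f''(x) = -24x + 2
f''(-2) = -24 * (-2) + 2
= 48 + 2
= 50
Since f''(-2) > 0, the function is concave up (1)

1


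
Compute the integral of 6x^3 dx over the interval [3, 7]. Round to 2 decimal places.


Find the antiderivative of 6x^3:
F(x) = 6/4 * x^4
Apply the Fundamental Theorem of Calculus:
F(7) - F(3)
= 6/4 * 7^4 - 6/4 * 3^4
= 6/4 * (2401 - 81)
= 6/4 * 2320
= 3480 = 3480.00

3480.00


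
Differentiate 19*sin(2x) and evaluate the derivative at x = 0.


Apply the chain rule to differentiate 19*sin(2x):
d/dx [19*sin(2x)]
= 19 * cos(2x) * d/dx(2x)
= 19 * 2 * cos(2x)
= 38 * cos(2x)
Evaluate at x = 0:
= 38 * cos(0)
= 38 * 1
= 38

38


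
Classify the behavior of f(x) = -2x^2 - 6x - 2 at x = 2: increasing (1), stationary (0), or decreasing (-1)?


Compute f'(x) to determine behavior:
f'(x) = -4x - 6
f'(2) = -4 * 2 - 6
= -8 - 6
= -14
Since f'(2) < 0, the function is decreasing (-1)

-1


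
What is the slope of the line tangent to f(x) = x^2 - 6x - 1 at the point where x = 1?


The slope of the tangent line equals f'(x) at the point.
f(x) = x^2 - 6x - 1
f'(x) = 2x - 6
At x = 1:
f'(1) = 2 * 1 - 6
= 2 - 6
= -4

-4


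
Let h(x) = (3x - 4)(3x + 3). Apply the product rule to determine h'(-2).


Let u(x) = 3x - 4 and v(x) = 3x + 3
u'(x) = 3
v'(x) = 3
Product rule: h'(x) = u'(x)*v(x) + u(x)*v'(x)
= 3 * (3x + 3) + (3x - 4) * 3
At x = -2:
u(-2) = 3 * (-2) - 4 = -10
v(-2) = 3 * (-2) + 3 = -3
h'(-2) = 3 * (-3) + (-10) * 3
= -9 - 30
= -39

-39


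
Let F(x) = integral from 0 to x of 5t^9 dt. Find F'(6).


By the Fundamental Theorem of Calculus (Part 1):
If F(x) = integral from 0 to x of f(t) dt, then F'(x) = f(x)
Here f(t) = 5t^9
So F'(x) = 5x^9
Evaluate at x = 6:
F'(6) = 5 * 6^9
= 5 * 10077696
= 50388480

50388480


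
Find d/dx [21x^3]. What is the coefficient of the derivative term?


We apply the power rule: d/dx [ax^n] = a*n * x^(n-1)
d/dx [21x^3]
= 21 * 3 * x^(3-1)
= 63x^2
The coefficient is 63

63


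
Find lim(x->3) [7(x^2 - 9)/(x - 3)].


Direct substitution gives 0/0, so we factor the numerator.
Factor: 7(x^2 - 9) = 7 * (x - 3)(x + 3)
Cancel the common factor (x - 3):
7(x^2 - 9)/(x - 3) = 7 * (x + 3)
Now substitute x = 3:
= 7 * (3 + 3) = 42

42


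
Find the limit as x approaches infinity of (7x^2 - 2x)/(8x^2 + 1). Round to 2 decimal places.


For limits at infinity with equal-degree polynomials,
we compare leading coefficients.
Numerator leading term: 7x^2
Denominator leading term: 8x^2
Divide both by x^2:
lim = (7 - 2/x) / (8 + 1/x^2)
As x -> infinity, the 1/x and 1/x^2 terms vanish:
= 7/8 ≈ 0.88

0.88


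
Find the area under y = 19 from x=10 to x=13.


The area under a constant function y = 19 is a rectangle.
Width = 13 - 10 = 3
Height = 19
Area = width * height
= 3 * 19
= 57

57


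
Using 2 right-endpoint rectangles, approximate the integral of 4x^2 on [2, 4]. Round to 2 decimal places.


Right Riemann sum uses right endpoints of each subinterval.
Interval: [2, 4], n = 2
dx = (4 - 2) / 2 = 1
Right endpoints: [3, 4]
f values: [36, 64]
Sum = dx * (sum of f values)
= 1 * 100
= 100 = 100.00

100.00


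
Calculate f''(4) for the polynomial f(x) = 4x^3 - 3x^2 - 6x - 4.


First derivative:
f'(x) = 12x^2 - 6x - 6
Second derivative:
f''(x) = 24x - 6
Substitute x = 4:
f''(4) = 24 * 4 - 6
= 96 - 6
= 90

90


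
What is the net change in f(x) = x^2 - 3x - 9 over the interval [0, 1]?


Net change = f(b) - f(a)
f(x) = x^2 - 3x - 9
Compute f(1):
f(1) = 1 * 1^2 - 3 * 1 - 9
= 1 - 3 - 9
= -11
Compute f(0):
f(0) = 1 * 0^2 - 3 * 0 - 9
= 0 + 0 - 9
= -9
Net change = -11 - (-9) = -2

-2


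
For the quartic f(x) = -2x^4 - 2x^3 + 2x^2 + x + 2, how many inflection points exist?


Inflection points occur where f''(x) = 0 and concavity changes.
f(x) = -2x^4 - 2x^3 + 2x^2 + x + 2
f'(x) = -8x^3 - 6x^2 + 4x + 1
f''(x) = -24x^2 - 12x + 4
This is a quadratic in x. Use the discriminant to count real roots.
Discriminant = (-12)^2 - 4 * (-24) * 4
= 144 - (-384)
= 528
Since discriminant > 0, f''(x) = 0 has 2 distinct real solutions.
A quadratic with two distinct real roots changes sign at each root, so concavity changes at both.
Number of inflection points: 2

2


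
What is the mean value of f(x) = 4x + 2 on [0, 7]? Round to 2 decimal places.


Average value = 1/(b-a) * integral from a to b of f(x) dx
First compute the integral of 4x + 2:
F(x) = 2x^2 + 2x
F(7) = 2 * 49 + 2 * 7 = 112
F(0) = 2 * 0 + 2 * 0 = 0
Integral = 112 - 0 = 112
Average = 112 / (7 - 0) = 112 / 7
= 16 = 16.00

16.00


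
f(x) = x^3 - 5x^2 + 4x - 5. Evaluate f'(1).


Differentiate f(x) = x^3 - 5x^2 + 4x - 5 term by term:
f'(x) = 3x^2 - 10x + 4
Substitute x = 1:
f'(1) = 3 * 1^2 - 10 * 1 + 4
= 3 - 10 + 4
= -3

-3


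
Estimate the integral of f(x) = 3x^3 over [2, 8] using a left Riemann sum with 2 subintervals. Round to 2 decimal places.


Left Riemann sum uses left endpoints of each subinterval.
Interval: [2, 8], n = 2
dx = (8 - 2) / 2 = 3
Left endpoints: [2, 5]
f values: [24, 375]
Sum = dx * (sum of f values)
= 3 * 399
= 1197 = 1197.00

1197.00


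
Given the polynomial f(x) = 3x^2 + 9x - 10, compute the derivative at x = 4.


Differentiate term by term using power and sum rules:
f(x) = 3x^2 + 9x - 10
f'(x) = 6x + 9
Substitute x = 4:
f'(4) = 6 * 4 + 9
= 24 + 9
= 33

33


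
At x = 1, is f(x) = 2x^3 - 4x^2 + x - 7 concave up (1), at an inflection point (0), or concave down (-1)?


Concavity is determined by the sign of f''(x).
f(x) = 2x^3 - 4x^2 + x - 7
f'(x) = 6x^2 - 8x + 1
f''(x) = 12x - 8
f''(1) = 12 * 1 - 8
= 12 - 8
= 4
Since f''(1) > 0, the function is concave up (1)

1


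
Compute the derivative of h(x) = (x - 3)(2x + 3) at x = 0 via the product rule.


Let u(x) = x - 3 and v(x) = 2x + 3
u'(x) = 1
v'(x) = 2
Product rule: h'(x) = u'(x)*v(x) + u(x)*v'(x)
= 1 * (2x + 3) + (x - 3) * 2
At x = 0:
u(0) = 1 * 0 - 3 = -3
v(0) = 2 * 0 + 3 = 3
h'(0) = 1 * 3 + (-3) * 2
= 3 - 6
= -3

-3


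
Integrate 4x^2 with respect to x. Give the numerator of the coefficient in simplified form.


Apply the power rule for integration:
integral of ax^n dx = a/(n+1) * x^(n+1) + C
integral of 4x^2 dx
= 4/3 * x^3 + C
The coefficient in lowest terms is 4/3, and its numerator is 4

4


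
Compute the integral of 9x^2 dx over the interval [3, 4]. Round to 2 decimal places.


Find the antiderivative of 9x^2:
F(x) = 9/3 * x^3
Apply the Fundamental Theorem of Calculus:
F(4) - F(3)
= 9/3 * 4^3 - 9/3 * 3^3
= 9/3 * (64 - 27)
= 9/3 * 37
= 111 = 111.00

111.00


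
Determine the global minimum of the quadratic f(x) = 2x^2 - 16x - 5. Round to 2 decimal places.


For a quadratic f(x) = ax^2 + bx + c with a > 0, the minimum is at the vertex.
Vertex x-coordinate: x = -b/(2a)
x = -(-16) / (2 * 2)
x = 16/4 = 4
Substitute back to find the minimum value:
f(4) = 2 * 4^2 - 16 * 4 - 5
= 32 - 64 - 5
= -37 = -37.00

-37.00


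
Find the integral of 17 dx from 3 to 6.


The integral of a constant k over [a, b] equals k * (b - a).
integral from 3 to 6 of 17 dx
= 17 * (6 - 3)
= 17 * 3
= 51

51


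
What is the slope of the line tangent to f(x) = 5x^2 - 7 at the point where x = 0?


The slope of the tangent line equals f'(x) at the point.
f(x) = 5x^2 - 7
f'(x) = 10x
At x = 0:
f'(0) = 10 * 0 + 0
= 0 + 0
= 0

0


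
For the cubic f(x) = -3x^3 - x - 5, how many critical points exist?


Find where f'(x) = 0:
f(x) = -3x^3 - x - 5
f'(x) = -9x^2 - 1
This is a quadratic in x. Use the discriminant to count real roots.
Discriminant = (0)^2 - 4 * (-9) * (-1)
= 0 - 36
= -36
Since discriminant < 0, f'(x) = 0 has no real solutions.
Number of critical points: 0

0


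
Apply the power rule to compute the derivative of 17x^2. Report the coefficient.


We apply the power rule: d/dx [ax^n] = a*n * x^(n-1)
d/dx [17x^2]
= 17 * 2 * x^(2-1)
= 34x
The coefficient is 34

34


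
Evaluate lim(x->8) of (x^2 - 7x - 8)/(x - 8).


Direct substitution gives 0/0, so we factor the numerator.
Factor: (x^2 - 7x - 8) = (x - 8)(x + 1)
Cancel the common factor (x - 8):
(x^2 - 7x - 8)/(x - 8) = (x + 1)
Now substitute x = 8:
= (8) - (-1) = 9

9


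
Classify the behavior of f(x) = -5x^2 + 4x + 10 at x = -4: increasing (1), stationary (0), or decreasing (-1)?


Compute f'(x) to determine behavior:
f'(x) = -10x + 4
f'(-4) = -10 * (-4) + 4
= 40 + 4
= 44
Since f'(-4) > 0, the function is increasing (1)

1


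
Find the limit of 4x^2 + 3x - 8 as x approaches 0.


Since polynomials are continuous, we use direct substitution.
lim(x->0) of 4x^2 + 3x - 8
= 4 * 0^2 + 3 * 0 - 8
= 0 + 0 - 8
= -8

-8


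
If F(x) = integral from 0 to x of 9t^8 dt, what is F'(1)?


By the Fundamental Theorem of Calculus (Part 1):
If F(x) = integral from 0 to x of f(t) dt, then F'(x) = f(x)
Here f(t) = 9t^8
So F'(x) = 9x^8
Evaluate at x = 1:
F'(1) = 9 * 1^8
= 9 * 1
= 9

9


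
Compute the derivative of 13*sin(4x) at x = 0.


Apply the chain rule to differentiate 13*sin(4x):
d/dx [13*sin(4x)]
= 13 * cos(4x) * d/dx(4x)
= 13 * 4 * cos(4x)
= 52 * cos(4x)
Evaluate at x = 0:
= 52 * cos(0)
= 52 * 1
= 52

52


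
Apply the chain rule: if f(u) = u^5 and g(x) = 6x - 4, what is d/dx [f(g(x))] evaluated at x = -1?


Using the chain rule: (f(g(x)))' = f'(g(x)) * g'(x)
First, find g(-1):
g(-1) = 6 * (-1) - 4 = -10
Next, f'(u) = 5u^4
And g'(x) = 6
So f'(g(-1)) * g'(-1)
= 5 * (-10)^4 * 6
= 5 * 10000 * 6
= 300000

300000


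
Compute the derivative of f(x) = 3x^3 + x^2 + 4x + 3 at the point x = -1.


Differentiate f(x) = 3x^3 + x^2 + 4x + 3 term by term:
f'(x) = 9x^2 + 2x + 4
Substitute x = -1:
f'(-1) = 9 * (-1)^2 + 2 * (-1) + 4
= 9 - 2 + 4
= 11

11


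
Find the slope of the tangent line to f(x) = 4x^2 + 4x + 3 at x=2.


The slope of the tangent line equals f'(x) at the point.
f(x) = 4x^2 + 4x + 3
f'(x) = 8x + 4
At x = 2:
f'(2) = 8 * 2 + 4
= 16 + 4
= 20

20


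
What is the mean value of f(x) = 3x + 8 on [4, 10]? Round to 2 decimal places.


Average value = 1/(b-a) * integral from a to b of f(x) dx
First compute the integral of 3x + 8:
F(x) = (3/2)x^2 + 8x
F(10) = 3/2 * 100 + 8 * 10 = 230
F(4) = 3/2 * 16 + 8 * 4 = 56
Integral = 230 - 56 = 174
Average = 174 / (10 - 4) = 174 / 6
= 29 = 29.00

29.00


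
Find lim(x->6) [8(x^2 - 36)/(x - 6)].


Direct substitution gives 0/0, so we factor the numerator.
Factor: 8(x^2 - 36) = 8 * (x - 6)(x + 6)
Cancel the common factor (x - 6):
8(x^2 - 36)/(x - 6) = 8 * (x + 6)
Now substitute x = 6:
= 8 * (6 + 6) = 96

96


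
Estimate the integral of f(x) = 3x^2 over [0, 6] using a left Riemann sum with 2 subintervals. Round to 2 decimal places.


Left Riemann sum uses left endpoints of each subinterval.
Interval: [0, 6], n = 2
dx = (6 - 0) / 2 = 3
Left endpoints: [0, 3]
f values: [0, 27]
Sum = dx * (sum of f values)
= 3 * 27
= 81 = 81.00

81.00


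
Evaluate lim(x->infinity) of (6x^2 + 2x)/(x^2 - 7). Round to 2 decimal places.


For limits at infinity with equal-degree polynomials,
we compare leading coefficients.
Numerator leading term: 6x^2
Denominator leading term: x^2
Divide both by x^2:
lim = (6 + 2/x) / (1 - 7/x^2)
As x -> infinity, the 1/x and 1/x^2 terms vanish:
= 6/1 = 6 = 6.00

6.00


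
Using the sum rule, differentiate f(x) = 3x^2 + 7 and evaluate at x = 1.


Differentiate term by term using power and sum rules:
f(x) = 3x^2 + 7
f'(x) = 6x
Substitute x = 1:
f'(1) = 6 * 1 + 0
= 6 + 0
= 6

6


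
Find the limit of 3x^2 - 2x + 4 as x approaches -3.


Since polynomials are continuous, we use direct substitution.
lim(x->-3) of 3x^2 - 2x + 4
= 3 * (-3)^2 - 2 * (-3) + 4
= 27 + 6 + 4
= 37

37


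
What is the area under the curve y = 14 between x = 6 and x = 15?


The area under a constant function y = 14 is a rectangle.
Width = 15 - 6 = 9
Height = 14
Area = width * height
= 9 * 14
= 126

126


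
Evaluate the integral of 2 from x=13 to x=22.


The integral of a constant k over [a, b] equals k * (b - a).
integral from 13 to 22 of 2 dx
= 2 * (22 - 13)
= 2 * 9
= 18

18


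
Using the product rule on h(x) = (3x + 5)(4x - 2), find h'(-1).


Let u(x) = 3x + 5 and v(x) = 4x - 2
u'(x) = 3
v'(x) = 4
Product rule: h'(x) = u'(x)*v(x) + u(x)*v'(x)
= 3 * (4x - 2) + (3x + 5) * 4
At x = -1:
u(-1) = 3 * (-1) + 5 = 2
v(-1) = 4 * (-1) - 2 = -6
h'(-1) = 3 * (-6) + 2 * 4
= -18 + 8
= -10

-10


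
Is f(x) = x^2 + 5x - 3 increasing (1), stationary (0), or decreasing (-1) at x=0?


Compute f'(x) to determine behavior:
f'(x) = 2x + 5
f'(0) = 2 * 0 + 5
= 0 + 5
= 5
Since f'(0) > 0, the function is increasing (1)

1


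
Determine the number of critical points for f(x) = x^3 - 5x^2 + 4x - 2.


Find where f'(x) = 0:
f(x) = x^3 - 5x^2 + 4x - 2
f'(x) = 3x^2 - 10x + 4
This is a quadratic in x. Use the discriminant to count real roots.
Discriminant = (-10)^2 - 4 * 3 * 4
= 100 - 48
= 52
Since discriminant > 0, f'(x) = 0 has 2 real solutions.
Number of critical points: 2

2


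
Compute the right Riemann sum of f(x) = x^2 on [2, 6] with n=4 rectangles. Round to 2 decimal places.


Right Riemann sum uses right endpoints of each subinterval.
Interval: [2, 6], n = 4
dx = (6 - 2) / 4 = 1
Right endpoints: [3, 4, 5, 6]
f values: [9, 16, 25, 36]
Sum = dx * (sum of f values)
= 1 * 86
= 86 = 86.00

86.00


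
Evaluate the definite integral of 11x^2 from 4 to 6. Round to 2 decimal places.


Find the antiderivative of 11x^2:
F(x) = 11/3 * x^3
Apply the Fundamental Theorem of Calculus:
F(6) - F(4)
= 11/3 * 6^3 - 11/3 * 4^3
= 11/3 * (216 - 64)
= 11/3 * 152
= 1672/3 ≈ 557.33

557.33


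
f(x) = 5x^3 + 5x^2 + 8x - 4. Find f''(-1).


First derivative:
f'(x) = 15x^2 + 10x + 8
Second derivative:
f''(x) = 30x + 10
Substitute x = -1:
f''(-1) = 30 * (-1) + 10
= -30 + 10
= -20

-20


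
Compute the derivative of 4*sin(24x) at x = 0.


Apply the chain rule to differentiate 4*sin(24x):
d/dx [4*sin(24x)]
= 4 * cos(24x) * d/dx(24x)
= 4 * 24 * cos(24x)
= 96 * cos(24x)
Evaluate at x = 0:
= 96 * cos(0)
= 96 * 1
= 96

96


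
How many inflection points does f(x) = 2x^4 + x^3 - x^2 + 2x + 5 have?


Inflection points occur where f''(x) = 0 and concavity changes.
f(x) = 2x^4 + x^3 - x^2 + 2x + 5
f'(x) = 8x^3 + 3x^2 - 2x + 2
f''(x) = 24x^2 + 6x - 2
This is a quadratic in x. Use the discriminant to count real roots.
Discriminant = (6)^2 - 4 * 24 * (-2)
= 36 - (-192)
= 228
Since discriminant > 0, f''(x) = 0 has 2 distinct real solutions.
A quadratic with two distinct real roots changes sign at each root, so concavity changes at both.
Number of inflection points: 2

2


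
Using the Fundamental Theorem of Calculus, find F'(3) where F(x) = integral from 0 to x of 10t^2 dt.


By the Fundamental Theorem of Calculus (Part 1):
If F(x) = integral from 0 to x of f(t) dt, then F'(x) = f(x)
Here f(t) = 10t^2
So F'(x) = 10x^2
Evaluate at x = 3:
F'(3) = 10 * 3^2
= 10 * 9
= 90

90


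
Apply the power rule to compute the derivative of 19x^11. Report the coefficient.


We apply the power rule: d/dx [ax^n] = a*n * x^(n-1)
d/dx [19x^11]
= 19 * 11 * x^(11-1)
= 209x^10
The coefficient is 209

209


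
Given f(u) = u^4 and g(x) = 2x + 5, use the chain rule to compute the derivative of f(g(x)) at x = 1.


Using the chain rule: (f(g(x)))' = f'(g(x)) * g'(x)
First, find g(1):
g(1) = 2 * 1 + 5 = 7
Next, f'(u) = 4u^3
And g'(x) = 2
So f'(g(1)) * g'(1)
= 4 * 7^3 * 2
= 4 * 343 * 2
= 2744

2744


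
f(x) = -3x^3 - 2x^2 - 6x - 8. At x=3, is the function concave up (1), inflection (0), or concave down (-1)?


Concavity is determined by the sign of f''(x).
f(x) = -3x^3 - 2x^2 - 6x - 8
f'(x) = -9x^2 - 4x - 6
f''(x) = -18x - 4
f''(3) = -18 * 3 - 4
= -54 - 4
= -58
Since f''(3) < 0, the function is concave down (-1)

-1


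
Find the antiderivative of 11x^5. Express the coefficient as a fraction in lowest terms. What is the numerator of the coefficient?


Apply the power rule for integration:
integral of ax^n dx = a/(n+1) * x^(n+1) + C
integral of 11x^5 dx
= 11/6 * x^6 + C
The coefficient in lowest terms is 11/6, and its numerator is 11

11


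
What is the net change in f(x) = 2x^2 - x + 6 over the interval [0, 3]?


Net change = f(b) - f(a)
f(x) = 2x^2 - x + 6
Compute f(3):
f(3) = 2 * 3^2 - 1 * 3 + 6
= 18 - 3 + 6
= 21
Compute f(0):
f(0) = 2 * 0^2 - 1 * 0 + 6
= 0 + 0 + 6
= 6
Net change = 21 - 6 = 15

15


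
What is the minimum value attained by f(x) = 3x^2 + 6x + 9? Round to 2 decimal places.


For a quadratic f(x) = ax^2 + bx + c with a > 0, the minimum is at the vertex.
Vertex x-coordinate: x = -b/(2a)
x = -(6) / (2 * 3)
x = -6/6 = -1
Substitute back to find the minimum value:
f(-1) = 3 * (-1)^2 + 6 * (-1) + 9
= 3 - 6 + 9
= 6 = 6.00

6.00


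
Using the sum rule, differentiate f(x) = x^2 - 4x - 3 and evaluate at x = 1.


Differentiate term by term using power and sum rules:
f(x) = x^2 - 4x - 3
f'(x) = 2x - 4
Substitute x = 1:
f'(1) = 2 * 1 - 4
= 2 - 4
= -2

-2


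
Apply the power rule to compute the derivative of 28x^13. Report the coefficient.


We apply the power rule: d/dx [ax^n] = a*n * x^(n-1)
d/dx [28x^13]
= 28 * 13 * x^(13-1)
= 364x^12
The coefficient is 364

364


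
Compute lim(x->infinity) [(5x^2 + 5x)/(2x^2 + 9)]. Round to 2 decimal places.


For limits at infinity with equal-degree polynomials,
we compare leading coefficients.
Numerator leading term: 5x^2
Denominator leading term: 2x^2
Divide both by x^2:
lim = (5 + 5/x) / (2 + 9/x^2)
As x -> infinity, the 1/x and 1/x^2 terms vanish:
= 5/2 = 2.50

2.50


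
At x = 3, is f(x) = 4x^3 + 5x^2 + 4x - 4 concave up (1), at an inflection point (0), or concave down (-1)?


Concavity is determined by the sign of f''(x).
f(x) = 4x^3 + 5x^2 + 4x - 4
f'(x) = 12x^2 + 10x + 4
f''(x) = 24x + 10
f''(3) = 24 * 3 + 10
= 72 + 10
= 82
Since f''(3) > 0, the function is concave up (1)

1
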